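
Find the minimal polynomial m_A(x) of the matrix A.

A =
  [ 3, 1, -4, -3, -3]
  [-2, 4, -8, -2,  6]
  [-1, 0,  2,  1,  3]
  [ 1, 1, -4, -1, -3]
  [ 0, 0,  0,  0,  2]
x^2 - 4*x + 4

The characteristic polynomial is χ_A(x) = (x - 2)^5, so the eigenvalues are known. The minimal polynomial is
  m_A(x) = Π_λ (x − λ)^{k_λ}
where k_λ is the size of the *largest* Jordan block for λ (equivalently, the smallest k with (A − λI)^k v = 0 for every generalised eigenvector v of λ).

  λ = 2: largest Jordan block has size 2, contributing (x − 2)^2

So m_A(x) = (x - 2)^2 = x^2 - 4*x + 4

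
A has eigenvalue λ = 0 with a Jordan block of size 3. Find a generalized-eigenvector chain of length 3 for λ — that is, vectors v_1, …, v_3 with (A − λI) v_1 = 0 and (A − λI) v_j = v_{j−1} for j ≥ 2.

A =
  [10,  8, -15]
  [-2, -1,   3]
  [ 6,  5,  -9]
A Jordan chain for λ = 0 of length 3:
v_1 = (-6, 0, -4)ᵀ
v_2 = (10, -2, 6)ᵀ
v_3 = (1, 0, 0)ᵀ

Let N = A − (0)·I. We want v_3 with N^3 v_3 = 0 but N^2 v_3 ≠ 0; then v_{j-1} := N · v_j for j = 3, …, 2.

Pick v_3 = (1, 0, 0)ᵀ.
Then v_2 = N · v_3 = (10, -2, 6)ᵀ.
Then v_1 = N · v_2 = (-6, 0, -4)ᵀ.

Sanity check: (A − (0)·I) v_1 = (0, 0, 0)ᵀ = 0. ✓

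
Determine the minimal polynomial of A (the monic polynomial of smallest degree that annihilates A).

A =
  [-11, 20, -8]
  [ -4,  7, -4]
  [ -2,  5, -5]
x^2 + 6*x + 9

The characteristic polynomial is χ_A(x) = (x + 3)^3, so the eigenvalues are known. The minimal polynomial is
  m_A(x) = Π_λ (x − λ)^{k_λ}
where k_λ is the size of the *largest* Jordan block for λ (equivalently, the smallest k with (A − λI)^k v = 0 for every generalised eigenvector v of λ).

  λ = -3: largest Jordan block has size 2, contributing (x + 3)^2

So m_A(x) = (x + 3)^2 = x^2 + 6*x + 9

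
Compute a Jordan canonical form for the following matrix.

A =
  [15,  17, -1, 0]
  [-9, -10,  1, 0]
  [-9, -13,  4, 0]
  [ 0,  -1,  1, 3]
J_3(3) ⊕ J_1(3)

The characteristic polynomial is
  det(x·I − A) = x^4 - 12*x^3 + 54*x^2 - 108*x + 81 = (x - 3)^4

Eigenvalues and multiplicities (the geometric multiplicity of λ is n − rank(A − λI), which equals the number of Jordan blocks for λ):
  λ = 3: algebraic multiplicity = 4, geometric multiplicity = 2

Determining the block sizes for each eigenvalue:
  λ = 3: with am = 4 and gm = 2, the partition is not yet determined (e.g. several partitions of 4 into 2 parts exist). Let N = A − (3)·I. Computing rank(N^1) = 2, rank(N^2) = 1, rank(N^3) = 0; the number of blocks of size ≥ j is rank(N^{j−1}) − rank(N^j), giving [2, 1, 1]. So we have 1 block(s) of size 3, 1 block(s) of size 1 → block sizes [3, 1]

Assembling the blocks gives a Jordan form
J =
  [3, 1, 0, 0]
  [0, 3, 1, 0]
  [0, 0, 3, 0]
  [0, 0, 0, 3]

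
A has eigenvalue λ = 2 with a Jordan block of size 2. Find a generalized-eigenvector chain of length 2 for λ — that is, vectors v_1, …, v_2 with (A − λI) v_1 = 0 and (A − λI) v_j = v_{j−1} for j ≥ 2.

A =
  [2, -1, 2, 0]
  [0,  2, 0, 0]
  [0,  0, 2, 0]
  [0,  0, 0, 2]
A Jordan chain for λ = 2 of length 2:
v_1 = (-1, 0, 0, 0)ᵀ
v_2 = (0, 1, 0, 0)ᵀ

Let N = A − (2)·I. We want v_2 with N^2 v_2 = 0 but N^1 v_2 ≠ 0; then v_{j-1} := N · v_j for j = 2, …, 2.

Pick v_2 = (0, 1, 0, 0)ᵀ.
Then v_1 = N · v_2 = (-1, 0, 0, 0)ᵀ.

Sanity check: (A − (2)·I) v_1 = (0, 0, 0, 0)ᵀ = 0. ✓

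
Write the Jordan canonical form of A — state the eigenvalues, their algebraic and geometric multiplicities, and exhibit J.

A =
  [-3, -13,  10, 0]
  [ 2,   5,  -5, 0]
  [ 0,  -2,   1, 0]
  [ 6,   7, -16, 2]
J_3(1) ⊕ J_1(2)

The characteristic polynomial is
  det(x·I − A) = x^4 - 5*x^3 + 9*x^2 - 7*x + 2 = (x - 2)*(x - 1)^3

Eigenvalues and multiplicities (the geometric multiplicity of λ is n − rank(A − λI), which equals the number of Jordan blocks for λ):
  λ = 1: algebraic multiplicity = 3, geometric multiplicity = 1
  λ = 2: algebraic multiplicity = 1, geometric multiplicity = 1

Determining the block sizes for each eigenvalue:
  λ = 1: one block (gm = 1), so the single block has size am = 3 → block sizes [3]
  λ = 2: one block (gm = 1), so the single block has size am = 1 → block sizes [1]

Assembling the blocks gives a Jordan form
J =
  [1, 1, 0, 0]
  [0, 1, 1, 0]
  [0, 0, 1, 0]
  [0, 0, 0, 2]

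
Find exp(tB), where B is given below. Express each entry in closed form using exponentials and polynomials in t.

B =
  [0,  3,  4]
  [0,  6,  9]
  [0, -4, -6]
e^{tB} =
  [1, t^2 + 3*t, 3*t^2/2 + 4*t]
  [0, 6*t + 1, 9*t]
  [0, -4*t, 1 - 6*t]

Strategy: write B = P · J · P⁻¹ where J is a Jordan canonical form, so e^{tB} = P · e^{tJ} · P⁻¹, and e^{tJ} can be computed block-by-block.

B has Jordan form
J =
  [0, 1, 0]
  [0, 0, 1]
  [0, 0, 0]
(up to reordering of blocks).

Per-block formulas:
  For a 3×3 Jordan block J_3(0): exp(t · J_3(0)) = e^(0t)·(I + t·N + (t^2/2)·N^2), where N is the 3×3 nilpotent shift.

After assembling e^{tJ} and conjugating by P, we get:

e^{tB} =
  [1, t^2 + 3*t, 3*t^2/2 + 4*t]
  [0, 6*t + 1, 9*t]
  [0, -4*t, 1 - 6*t]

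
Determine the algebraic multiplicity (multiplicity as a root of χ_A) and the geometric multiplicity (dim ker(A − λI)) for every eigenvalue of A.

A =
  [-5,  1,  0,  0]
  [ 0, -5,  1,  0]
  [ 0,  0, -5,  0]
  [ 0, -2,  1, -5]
λ = -5: alg = 4, geom = 2

Step 1 — factor the characteristic polynomial to read off the algebraic multiplicities:
  χ_A(x) = (x + 5)^4

Step 2 — compute geometric multiplicities via the rank-nullity identity g(λ) = n − rank(A − λI):
  rank(A − (-5)·I) = 2, so dim ker(A − (-5)·I) = n − 2 = 2

Summary:
  λ = -5: algebraic multiplicity = 4, geometric multiplicity = 2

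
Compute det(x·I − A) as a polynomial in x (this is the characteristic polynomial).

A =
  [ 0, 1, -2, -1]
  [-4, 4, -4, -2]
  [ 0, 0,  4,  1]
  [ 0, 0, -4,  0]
x^4 - 8*x^3 + 24*x^2 - 32*x + 16

Expanding det(x·I − A) (e.g. by cofactor expansion or by noting that A is similar to its Jordan form J, which has the same characteristic polynomial as A) gives
  χ_A(x) = x^4 - 8*x^3 + 24*x^2 - 32*x + 16
which factors as (x - 2)^4. The eigenvalues (with algebraic multiplicities) are λ = 2 with multiplicity 4.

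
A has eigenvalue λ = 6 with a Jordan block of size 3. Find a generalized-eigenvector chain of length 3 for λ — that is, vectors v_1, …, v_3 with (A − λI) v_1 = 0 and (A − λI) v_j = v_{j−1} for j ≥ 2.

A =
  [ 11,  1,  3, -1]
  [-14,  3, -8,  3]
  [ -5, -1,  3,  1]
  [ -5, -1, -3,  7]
A Jordan chain for λ = 6 of length 3:
v_1 = (1, -3, -1, -1)ᵀ
v_2 = (5, -14, -5, -5)ᵀ
v_3 = (1, 0, 0, 0)ᵀ

Let N = A − (6)·I. We want v_3 with N^3 v_3 = 0 but N^2 v_3 ≠ 0; then v_{j-1} := N · v_j for j = 3, …, 2.

Pick v_3 = (1, 0, 0, 0)ᵀ.
Then v_2 = N · v_3 = (5, -14, -5, -5)ᵀ.
Then v_1 = N · v_2 = (1, -3, -1, -1)ᵀ.

Sanity check: (A − (6)·I) v_1 = (0, 0, 0, 0)ᵀ = 0. ✓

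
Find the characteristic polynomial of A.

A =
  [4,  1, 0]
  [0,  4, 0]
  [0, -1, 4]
x^3 - 12*x^2 + 48*x - 64

Expanding det(x·I − A) (e.g. by cofactor expansion or by noting that A is similar to its Jordan form J, which has the same characteristic polynomial as A) gives
  χ_A(x) = x^3 - 12*x^2 + 48*x - 64
which factors as (x - 4)^3. The eigenvalues (with algebraic multiplicities) are λ = 4 with multiplicity 3.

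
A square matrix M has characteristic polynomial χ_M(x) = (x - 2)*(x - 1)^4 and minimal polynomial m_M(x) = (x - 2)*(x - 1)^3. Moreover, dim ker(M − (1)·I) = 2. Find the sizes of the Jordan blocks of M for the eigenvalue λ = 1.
Block sizes for λ = 1: [3, 1]

Step 1 — from the characteristic polynomial, algebraic multiplicity of λ = 1 is 4. From dim ker(M − (1)·I) = 2, there are exactly 2 Jordan blocks for λ = 1.
Step 2 — from the minimal polynomial, the factor (x − 1)^3 tells us the largest block for λ = 1 has size 3.
Step 3 — with total size 4, 2 blocks, and largest block 3, the block sizes (in nonincreasing order) are [3, 1].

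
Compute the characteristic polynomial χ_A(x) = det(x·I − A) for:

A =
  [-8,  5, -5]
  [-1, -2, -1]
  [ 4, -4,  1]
x^3 + 9*x^2 + 27*x + 27

Expanding det(x·I − A) (e.g. by cofactor expansion or by noting that A is similar to its Jordan form J, which has the same characteristic polynomial as A) gives
  χ_A(x) = x^3 + 9*x^2 + 27*x + 27
which factors as (x + 3)^3. The eigenvalues (with algebraic multiplicities) are λ = -3 with multiplicity 3.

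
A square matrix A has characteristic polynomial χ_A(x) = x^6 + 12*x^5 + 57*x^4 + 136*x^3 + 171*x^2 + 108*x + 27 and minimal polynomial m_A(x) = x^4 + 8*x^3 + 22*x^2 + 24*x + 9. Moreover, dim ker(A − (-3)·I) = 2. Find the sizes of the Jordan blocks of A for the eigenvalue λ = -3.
Block sizes for λ = -3: [2, 1]

Step 1 — from the characteristic polynomial, algebraic multiplicity of λ = -3 is 3. From dim ker(A − (-3)·I) = 2, there are exactly 2 Jordan blocks for λ = -3.
Step 2 — from the minimal polynomial, the factor (x + 3)^2 tells us the largest block for λ = -3 has size 2.
Step 3 — with total size 3, 2 blocks, and largest block 2, the block sizes (in nonincreasing order) are [2, 1].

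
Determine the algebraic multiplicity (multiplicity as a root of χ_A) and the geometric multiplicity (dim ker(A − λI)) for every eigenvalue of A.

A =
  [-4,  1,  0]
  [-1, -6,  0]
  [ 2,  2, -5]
λ = -5: alg = 3, geom = 2

Step 1 — factor the characteristic polynomial to read off the algebraic multiplicities:
  χ_A(x) = (x + 5)^3

Step 2 — compute geometric multiplicities via the rank-nullity identity g(λ) = n − rank(A − λI):
  rank(A − (-5)·I) = 1, so dim ker(A − (-5)·I) = n − 1 = 2

Summary:
  λ = -5: algebraic multiplicity = 3, geometric multiplicity = 2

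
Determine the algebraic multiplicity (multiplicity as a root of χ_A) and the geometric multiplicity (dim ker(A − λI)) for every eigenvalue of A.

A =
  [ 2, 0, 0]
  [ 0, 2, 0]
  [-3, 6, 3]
λ = 2: alg = 2, geom = 2; λ = 3: alg = 1, geom = 1

Step 1 — factor the characteristic polynomial to read off the algebraic multiplicities:
  χ_A(x) = (x - 3)*(x - 2)^2

Step 2 — compute geometric multiplicities via the rank-nullity identity g(λ) = n − rank(A − λI):
  rank(A − (2)·I) = 1, so dim ker(A − (2)·I) = n − 1 = 2
  rank(A − (3)·I) = 2, so dim ker(A − (3)·I) = n − 2 = 1

Summary:
  λ = 2: algebraic multiplicity = 2, geometric multiplicity = 2
  λ = 3: algebraic multiplicity = 1, geometric multiplicity = 1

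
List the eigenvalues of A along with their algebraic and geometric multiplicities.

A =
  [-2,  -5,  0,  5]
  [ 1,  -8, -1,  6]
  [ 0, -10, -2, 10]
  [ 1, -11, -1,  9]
λ = -2: alg = 3, geom = 2; λ = 3: alg = 1, geom = 1

Step 1 — factor the characteristic polynomial to read off the algebraic multiplicities:
  χ_A(x) = (x - 3)*(x + 2)^3

Step 2 — compute geometric multiplicities via the rank-nullity identity g(λ) = n − rank(A − λI):
  rank(A − (-2)·I) = 2, so dim ker(A − (-2)·I) = n − 2 = 2
  rank(A − (3)·I) = 3, so dim ker(A − (3)·I) = n − 3 = 1

Summary:
  λ = -2: algebraic multiplicity = 3, geometric multiplicity = 2
  λ = 3: algebraic multiplicity = 1, geometric multiplicity = 1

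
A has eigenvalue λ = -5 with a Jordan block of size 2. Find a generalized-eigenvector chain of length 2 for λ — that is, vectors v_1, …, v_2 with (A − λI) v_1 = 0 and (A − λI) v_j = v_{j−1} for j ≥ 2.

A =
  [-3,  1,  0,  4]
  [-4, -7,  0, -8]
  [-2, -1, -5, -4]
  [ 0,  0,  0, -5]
A Jordan chain for λ = -5 of length 2:
v_1 = (2, -4, -2, 0)ᵀ
v_2 = (1, 0, 0, 0)ᵀ

Let N = A − (-5)·I. We want v_2 with N^2 v_2 = 0 but N^1 v_2 ≠ 0; then v_{j-1} := N · v_j for j = 2, …, 2.

Pick v_2 = (1, 0, 0, 0)ᵀ.
Then v_1 = N · v_2 = (2, -4, -2, 0)ᵀ.

Sanity check: (A − (-5)·I) v_1 = (0, 0, 0, 0)ᵀ = 0. ✓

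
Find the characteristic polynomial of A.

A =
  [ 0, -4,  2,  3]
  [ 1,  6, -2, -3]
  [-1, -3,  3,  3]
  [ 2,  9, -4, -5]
x^4 - 4*x^3 + 6*x^2 - 4*x + 1

Expanding det(x·I − A) (e.g. by cofactor expansion or by noting that A is similar to its Jordan form J, which has the same characteristic polynomial as A) gives
  χ_A(x) = x^4 - 4*x^3 + 6*x^2 - 4*x + 1
which factors as (x - 1)^4. The eigenvalues (with algebraic multiplicities) are λ = 1 with multiplicity 4.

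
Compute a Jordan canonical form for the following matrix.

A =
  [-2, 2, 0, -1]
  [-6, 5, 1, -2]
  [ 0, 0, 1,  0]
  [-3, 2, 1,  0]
J_3(1) ⊕ J_1(1)

The characteristic polynomial is
  det(x·I − A) = x^4 - 4*x^3 + 6*x^2 - 4*x + 1 = (x - 1)^4

Eigenvalues and multiplicities (the geometric multiplicity of λ is n − rank(A − λI), which equals the number of Jordan blocks for λ):
  λ = 1: algebraic multiplicity = 4, geometric multiplicity = 2

Determining the block sizes for each eigenvalue:
  λ = 1: with am = 4 and gm = 2, the partition is not yet determined (e.g. several partitions of 4 into 2 parts exist). Let N = A − (1)·I. Computing rank(N^1) = 2, rank(N^2) = 1, rank(N^3) = 0; the number of blocks of size ≥ j is rank(N^{j−1}) − rank(N^j), giving [2, 1, 1]. So we have 1 block(s) of size 3, 1 block(s) of size 1 → block sizes [3, 1]

Assembling the blocks gives a Jordan form
J =
  [1, 1, 0, 0]
  [0, 1, 1, 0]
  [0, 0, 1, 0]
  [0, 0, 0, 1]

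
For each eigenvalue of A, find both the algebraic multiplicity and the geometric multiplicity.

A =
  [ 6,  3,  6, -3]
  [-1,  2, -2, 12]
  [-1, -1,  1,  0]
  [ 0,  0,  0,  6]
λ = 3: alg = 3, geom = 2; λ = 6: alg = 1, geom = 1

Step 1 — factor the characteristic polynomial to read off the algebraic multiplicities:
  χ_A(x) = (x - 6)*(x - 3)^3

Step 2 — compute geometric multiplicities via the rank-nullity identity g(λ) = n − rank(A − λI):
  rank(A − (3)·I) = 2, so dim ker(A − (3)·I) = n − 2 = 2
  rank(A − (6)·I) = 3, so dim ker(A − (6)·I) = n − 3 = 1

Summary:
  λ = 3: algebraic multiplicity = 3, geometric multiplicity = 2
  λ = 6: algebraic multiplicity = 1, geometric multiplicity = 1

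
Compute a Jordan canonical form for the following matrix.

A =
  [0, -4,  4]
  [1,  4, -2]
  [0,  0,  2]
J_2(2) ⊕ J_1(2)

The characteristic polynomial is
  det(x·I − A) = x^3 - 6*x^2 + 12*x - 8 = (x - 2)^3

Eigenvalues and multiplicities (the geometric multiplicity of λ is n − rank(A − λI), which equals the number of Jordan blocks for λ):
  λ = 2: algebraic multiplicity = 3, geometric multiplicity = 2

Determining the block sizes for each eigenvalue:
  λ = 2: 2 blocks summing to 3 forces exactly one block of size 2 and the rest size 1 → block sizes [2, 1]

Assembling the blocks gives a Jordan form
J =
  [2, 1, 0]
  [0, 2, 0]
  [0, 0, 2]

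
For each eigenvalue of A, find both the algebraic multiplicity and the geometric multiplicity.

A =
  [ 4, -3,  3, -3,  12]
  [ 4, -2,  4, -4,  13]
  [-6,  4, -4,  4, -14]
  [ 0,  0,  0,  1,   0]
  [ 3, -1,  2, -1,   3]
λ = -2: alg = 1, geom = 1; λ = 1: alg = 4, geom = 2

Step 1 — factor the characteristic polynomial to read off the algebraic multiplicities:
  χ_A(x) = (x - 1)^4*(x + 2)

Step 2 — compute geometric multiplicities via the rank-nullity identity g(λ) = n − rank(A − λI):
  rank(A − (-2)·I) = 4, so dim ker(A − (-2)·I) = n − 4 = 1
  rank(A − (1)·I) = 3, so dim ker(A − (1)·I) = n − 3 = 2

Summary:
  λ = -2: algebraic multiplicity = 1, geometric multiplicity = 1
  λ = 1: algebraic multiplicity = 4, geometric multiplicity = 2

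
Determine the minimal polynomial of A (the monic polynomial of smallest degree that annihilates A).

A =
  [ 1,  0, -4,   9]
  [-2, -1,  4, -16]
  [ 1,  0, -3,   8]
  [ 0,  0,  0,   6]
x^3 - 4*x^2 - 11*x - 6

The characteristic polynomial is χ_A(x) = (x - 6)*(x + 1)^3, so the eigenvalues are known. The minimal polynomial is
  m_A(x) = Π_λ (x − λ)^{k_λ}
where k_λ is the size of the *largest* Jordan block for λ (equivalently, the smallest k with (A − λI)^k v = 0 for every generalised eigenvector v of λ).

  λ = -1: largest Jordan block has size 2, contributing (x + 1)^2
  λ = 6: largest Jordan block has size 1, contributing (x − 6)

So m_A(x) = (x - 6)*(x + 1)^2 = x^3 - 4*x^2 - 11*x - 6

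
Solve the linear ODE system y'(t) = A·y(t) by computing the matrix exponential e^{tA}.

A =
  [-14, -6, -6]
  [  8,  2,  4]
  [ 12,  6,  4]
e^{tA} =
  [-5*exp(-2*t) + 6*exp(-4*t), -3*exp(-2*t) + 3*exp(-4*t), -3*exp(-2*t) + 3*exp(-4*t)]
  [4*exp(-2*t) - 4*exp(-4*t), 3*exp(-2*t) - 2*exp(-4*t), 2*exp(-2*t) - 2*exp(-4*t)]
  [6*exp(-2*t) - 6*exp(-4*t), 3*exp(-2*t) - 3*exp(-4*t), 4*exp(-2*t) - 3*exp(-4*t)]

Strategy: write A = P · J · P⁻¹ where J is a Jordan canonical form, so e^{tA} = P · e^{tJ} · P⁻¹, and e^{tJ} can be computed block-by-block.

A has Jordan form
J =
  [-4,  0,  0]
  [ 0, -2,  0]
  [ 0,  0, -2]
(up to reordering of blocks).

Per-block formulas:
  For a 1×1 block at λ = -2: exp(t · [-2]) = [e^(-2t)].
  For a 1×1 block at λ = -4: exp(t · [-4]) = [e^(-4t)].

After assembling e^{tJ} and conjugating by P, we get:

e^{tA} =
  [-5*exp(-2*t) + 6*exp(-4*t), -3*exp(-2*t) + 3*exp(-4*t), -3*exp(-2*t) + 3*exp(-4*t)]
  [4*exp(-2*t) - 4*exp(-4*t), 3*exp(-2*t) - 2*exp(-4*t), 2*exp(-2*t) - 2*exp(-4*t)]
  [6*exp(-2*t) - 6*exp(-4*t), 3*exp(-2*t) - 3*exp(-4*t), 4*exp(-2*t) - 3*exp(-4*t)]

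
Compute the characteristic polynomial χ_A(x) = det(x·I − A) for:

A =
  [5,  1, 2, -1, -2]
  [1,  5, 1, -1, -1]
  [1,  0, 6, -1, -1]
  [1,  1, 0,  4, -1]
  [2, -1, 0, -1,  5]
x^5 - 25*x^4 + 250*x^3 - 1250*x^2 + 3125*x - 3125

Expanding det(x·I − A) (e.g. by cofactor expansion or by noting that A is similar to its Jordan form J, which has the same characteristic polynomial as A) gives
  χ_A(x) = x^5 - 25*x^4 + 250*x^3 - 1250*x^2 + 3125*x - 3125
which factors as (x - 5)^5. The eigenvalues (with algebraic multiplicities) are λ = 5 with multiplicity 5.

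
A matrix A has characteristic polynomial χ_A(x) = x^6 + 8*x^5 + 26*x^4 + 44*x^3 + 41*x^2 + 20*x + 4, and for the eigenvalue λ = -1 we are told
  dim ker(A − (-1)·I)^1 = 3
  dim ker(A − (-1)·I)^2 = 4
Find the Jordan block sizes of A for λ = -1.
Block sizes for λ = -1: [2, 1, 1]

From the dimensions of kernels of powers, the number of Jordan blocks of size at least j is d_j − d_{j−1} where d_j = dim ker(N^j) (with d_0 = 0). Computing the differences gives [3, 1].
The number of blocks of size exactly k is (#blocks of size ≥ k) − (#blocks of size ≥ k + 1), so the partition is: 2 block(s) of size 1, 1 block(s) of size 2.
In nonincreasing order the block sizes are [2, 1, 1].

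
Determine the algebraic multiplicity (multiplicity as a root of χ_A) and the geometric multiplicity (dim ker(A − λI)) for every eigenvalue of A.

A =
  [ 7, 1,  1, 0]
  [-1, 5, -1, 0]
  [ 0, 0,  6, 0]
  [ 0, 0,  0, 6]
λ = 6: alg = 4, geom = 3

Step 1 — factor the characteristic polynomial to read off the algebraic multiplicities:
  χ_A(x) = (x - 6)^4

Step 2 — compute geometric multiplicities via the rank-nullity identity g(λ) = n − rank(A − λI):
  rank(A − (6)·I) = 1, so dim ker(A − (6)·I) = n − 1 = 3

Summary:
  λ = 6: algebraic multiplicity = 4, geometric multiplicity = 3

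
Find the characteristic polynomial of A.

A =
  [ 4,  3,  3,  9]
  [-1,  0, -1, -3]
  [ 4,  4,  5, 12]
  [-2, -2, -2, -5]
x^4 - 4*x^3 + 6*x^2 - 4*x + 1

Expanding det(x·I − A) (e.g. by cofactor expansion or by noting that A is similar to its Jordan form J, which has the same characteristic polynomial as A) gives
  χ_A(x) = x^4 - 4*x^3 + 6*x^2 - 4*x + 1
which factors as (x - 1)^4. The eigenvalues (with algebraic multiplicities) are λ = 1 with multiplicity 4.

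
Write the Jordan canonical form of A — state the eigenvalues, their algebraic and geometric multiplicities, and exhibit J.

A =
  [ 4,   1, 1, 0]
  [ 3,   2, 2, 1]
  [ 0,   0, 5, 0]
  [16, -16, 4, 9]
J_3(5) ⊕ J_1(5)

The characteristic polynomial is
  det(x·I − A) = x^4 - 20*x^3 + 150*x^2 - 500*x + 625 = (x - 5)^4

Eigenvalues and multiplicities (the geometric multiplicity of λ is n − rank(A − λI), which equals the number of Jordan blocks for λ):
  λ = 5: algebraic multiplicity = 4, geometric multiplicity = 2

Determining the block sizes for each eigenvalue:
  λ = 5: with am = 4 and gm = 2, the partition is not yet determined (e.g. several partitions of 4 into 2 parts exist). Let N = A − (5)·I. Computing rank(N^1) = 2, rank(N^2) = 1, rank(N^3) = 0; the number of blocks of size ≥ j is rank(N^{j−1}) − rank(N^j), giving [2, 1, 1]. So we have 1 block(s) of size 3, 1 block(s) of size 1 → block sizes [3, 1]

Assembling the blocks gives a Jordan form
J =
  [5, 1, 0, 0]
  [0, 5, 1, 0]
  [0, 0, 5, 0]
  [0, 0, 0, 5]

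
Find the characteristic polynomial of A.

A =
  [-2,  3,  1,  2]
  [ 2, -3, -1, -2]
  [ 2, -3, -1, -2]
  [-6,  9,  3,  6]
x^4

Expanding det(x·I − A) (e.g. by cofactor expansion or by noting that A is similar to its Jordan form J, which has the same characteristic polynomial as A) gives
  χ_A(x) = x^4
which factors as x^4. The eigenvalues (with algebraic multiplicities) are λ = 0 with multiplicity 4.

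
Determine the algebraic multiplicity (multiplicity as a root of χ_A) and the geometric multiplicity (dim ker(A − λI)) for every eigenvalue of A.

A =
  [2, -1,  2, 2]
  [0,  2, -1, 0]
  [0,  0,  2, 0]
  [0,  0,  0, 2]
λ = 2: alg = 4, geom = 2

Step 1 — factor the characteristic polynomial to read off the algebraic multiplicities:
  χ_A(x) = (x - 2)^4

Step 2 — compute geometric multiplicities via the rank-nullity identity g(λ) = n − rank(A − λI):
  rank(A − (2)·I) = 2, so dim ker(A − (2)·I) = n − 2 = 2

Summary:
  λ = 2: algebraic multiplicity = 4, geometric multiplicity = 2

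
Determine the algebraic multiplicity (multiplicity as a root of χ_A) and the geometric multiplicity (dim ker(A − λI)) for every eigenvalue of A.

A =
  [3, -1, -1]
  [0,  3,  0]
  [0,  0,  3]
λ = 3: alg = 3, geom = 2

Step 1 — factor the characteristic polynomial to read off the algebraic multiplicities:
  χ_A(x) = (x - 3)^3

Step 2 — compute geometric multiplicities via the rank-nullity identity g(λ) = n − rank(A − λI):
  rank(A − (3)·I) = 1, so dim ker(A − (3)·I) = n − 1 = 2

Summary:
  λ = 3: algebraic multiplicity = 3, geometric multiplicity = 2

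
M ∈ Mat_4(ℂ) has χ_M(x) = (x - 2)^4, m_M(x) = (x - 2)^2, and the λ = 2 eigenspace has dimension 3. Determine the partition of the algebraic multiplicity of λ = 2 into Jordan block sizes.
Block sizes for λ = 2: [2, 1, 1]

Step 1 — from the characteristic polynomial, algebraic multiplicity of λ = 2 is 4. From dim ker(M − (2)·I) = 3, there are exactly 3 Jordan blocks for λ = 2.
Step 2 — from the minimal polynomial, the factor (x − 2)^2 tells us the largest block for λ = 2 has size 2.
Step 3 — with total size 4, 3 blocks, and largest block 2, the block sizes (in nonincreasing order) are [2, 1, 1].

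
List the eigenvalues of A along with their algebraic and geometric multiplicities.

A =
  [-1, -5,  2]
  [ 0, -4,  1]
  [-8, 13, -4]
λ = -3: alg = 3, geom = 1

Step 1 — factor the characteristic polynomial to read off the algebraic multiplicities:
  χ_A(x) = (x + 3)^3

Step 2 — compute geometric multiplicities via the rank-nullity identity g(λ) = n − rank(A − λI):
  rank(A − (-3)·I) = 2, so dim ker(A − (-3)·I) = n − 2 = 1

Summary:
  λ = -3: algebraic multiplicity = 3, geometric multiplicity = 1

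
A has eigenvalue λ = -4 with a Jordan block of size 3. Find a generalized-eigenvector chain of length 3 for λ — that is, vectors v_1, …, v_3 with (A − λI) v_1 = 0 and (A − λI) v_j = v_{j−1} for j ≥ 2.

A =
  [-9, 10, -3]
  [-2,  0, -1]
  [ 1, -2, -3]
A Jordan chain for λ = -4 of length 3:
v_1 = (2, 1, 0)ᵀ
v_2 = (-5, -2, 1)ᵀ
v_3 = (1, 0, 0)ᵀ

Let N = A − (-4)·I. We want v_3 with N^3 v_3 = 0 but N^2 v_3 ≠ 0; then v_{j-1} := N · v_j for j = 3, …, 2.

Pick v_3 = (1, 0, 0)ᵀ.
Then v_2 = N · v_3 = (-5, -2, 1)ᵀ.
Then v_1 = N · v_2 = (2, 1, 0)ᵀ.

Sanity check: (A − (-4)·I) v_1 = (0, 0, 0)ᵀ = 0. ✓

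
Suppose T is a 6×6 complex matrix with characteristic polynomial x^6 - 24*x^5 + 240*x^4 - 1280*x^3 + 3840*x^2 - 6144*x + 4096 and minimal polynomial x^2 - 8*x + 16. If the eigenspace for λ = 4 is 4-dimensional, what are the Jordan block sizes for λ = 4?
Block sizes for λ = 4: [2, 2, 1, 1]

Step 1 — from the characteristic polynomial, algebraic multiplicity of λ = 4 is 6. From dim ker(T − (4)·I) = 4, there are exactly 4 Jordan blocks for λ = 4.
Step 2 — from the minimal polynomial, the factor (x − 4)^2 tells us the largest block for λ = 4 has size 2.
Step 3 — with total size 6, 4 blocks, and largest block 2, the block sizes (in nonincreasing order) are [2, 2, 1, 1].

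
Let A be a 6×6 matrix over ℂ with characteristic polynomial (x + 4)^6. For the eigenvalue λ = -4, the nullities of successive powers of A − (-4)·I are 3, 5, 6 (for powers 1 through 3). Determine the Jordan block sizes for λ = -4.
Block sizes for λ = -4: [3, 2, 1]

From the dimensions of kernels of powers, the number of Jordan blocks of size at least j is d_j − d_{j−1} where d_j = dim ker(N^j) (with d_0 = 0). Computing the differences gives [3, 2, 1].
The number of blocks of size exactly k is (#blocks of size ≥ k) − (#blocks of size ≥ k + 1), so the partition is: 1 block(s) of size 1, 1 block(s) of size 2, 1 block(s) of size 3.
In nonincreasing order the block sizes are [3, 2, 1].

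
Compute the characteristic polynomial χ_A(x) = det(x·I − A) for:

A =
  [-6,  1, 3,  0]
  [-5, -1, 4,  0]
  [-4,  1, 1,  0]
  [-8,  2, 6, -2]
x^4 + 8*x^3 + 24*x^2 + 32*x + 16

Expanding det(x·I − A) (e.g. by cofactor expansion or by noting that A is similar to its Jordan form J, which has the same characteristic polynomial as A) gives
  χ_A(x) = x^4 + 8*x^3 + 24*x^2 + 32*x + 16
which factors as (x + 2)^4. The eigenvalues (with algebraic multiplicities) are λ = -2 with multiplicity 4.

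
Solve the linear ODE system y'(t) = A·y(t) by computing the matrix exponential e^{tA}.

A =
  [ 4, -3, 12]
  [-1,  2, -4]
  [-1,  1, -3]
e^{tA} =
  [3*t*exp(t) + exp(t), -3*t*exp(t), 12*t*exp(t)]
  [-t*exp(t), t*exp(t) + exp(t), -4*t*exp(t)]
  [-t*exp(t), t*exp(t), -4*t*exp(t) + exp(t)]

Strategy: write A = P · J · P⁻¹ where J is a Jordan canonical form, so e^{tA} = P · e^{tJ} · P⁻¹, and e^{tJ} can be computed block-by-block.

A has Jordan form
J =
  [1, 1, 0]
  [0, 1, 0]
  [0, 0, 1]
(up to reordering of blocks).

Per-block formulas:
  For a 2×2 Jordan block J_2(1): exp(t · J_2(1)) = e^(1t)·(I + t·N), where N is the 2×2 nilpotent shift.
  For a 1×1 block at λ = 1: exp(t · [1]) = [e^(1t)].

After assembling e^{tJ} and conjugating by P, we get:

e^{tA} =
  [3*t*exp(t) + exp(t), -3*t*exp(t), 12*t*exp(t)]
  [-t*exp(t), t*exp(t) + exp(t), -4*t*exp(t)]
  [-t*exp(t), t*exp(t), -4*t*exp(t) + exp(t)]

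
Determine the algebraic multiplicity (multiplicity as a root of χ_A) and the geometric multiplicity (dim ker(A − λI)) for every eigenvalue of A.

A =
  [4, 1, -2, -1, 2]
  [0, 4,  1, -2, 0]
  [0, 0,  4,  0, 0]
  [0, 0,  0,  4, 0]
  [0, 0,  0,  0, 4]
λ = 4: alg = 5, geom = 3

Step 1 — factor the characteristic polynomial to read off the algebraic multiplicities:
  χ_A(x) = (x - 4)^5

Step 2 — compute geometric multiplicities via the rank-nullity identity g(λ) = n − rank(A − λI):
  rank(A − (4)·I) = 2, so dim ker(A − (4)·I) = n − 2 = 3

Summary:
  λ = 4: algebraic multiplicity = 5, geometric multiplicity = 3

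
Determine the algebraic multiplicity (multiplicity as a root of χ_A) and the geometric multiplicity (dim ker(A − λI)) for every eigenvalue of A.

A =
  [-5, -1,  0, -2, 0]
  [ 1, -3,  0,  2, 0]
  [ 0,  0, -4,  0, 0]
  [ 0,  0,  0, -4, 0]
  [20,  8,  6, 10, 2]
λ = -4: alg = 4, geom = 3; λ = 2: alg = 1, geom = 1

Step 1 — factor the characteristic polynomial to read off the algebraic multiplicities:
  χ_A(x) = (x - 2)*(x + 4)^4

Step 2 — compute geometric multiplicities via the rank-nullity identity g(λ) = n − rank(A − λI):
  rank(A − (-4)·I) = 2, so dim ker(A − (-4)·I) = n − 2 = 3
  rank(A − (2)·I) = 4, so dim ker(A − (2)·I) = n − 4 = 1

Summary:
  λ = -4: algebraic multiplicity = 4, geometric multiplicity = 3
  λ = 2: algebraic multiplicity = 1, geometric multiplicity = 1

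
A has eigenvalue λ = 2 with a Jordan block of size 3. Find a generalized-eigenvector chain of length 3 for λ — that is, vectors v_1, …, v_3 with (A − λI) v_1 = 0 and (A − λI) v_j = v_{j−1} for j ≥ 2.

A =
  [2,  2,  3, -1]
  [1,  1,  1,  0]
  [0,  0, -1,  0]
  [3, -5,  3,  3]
A Jordan chain for λ = 2 of length 3:
v_1 = (-1, -1, 0, -2)ᵀ
v_2 = (0, 1, 0, 3)ᵀ
v_3 = (1, 0, 0, 0)ᵀ

Let N = A − (2)·I. We want v_3 with N^3 v_3 = 0 but N^2 v_3 ≠ 0; then v_{j-1} := N · v_j for j = 3, …, 2.

Pick v_3 = (1, 0, 0, 0)ᵀ.
Then v_2 = N · v_3 = (0, 1, 0, 3)ᵀ.
Then v_1 = N · v_2 = (-1, -1, 0, -2)ᵀ.

Sanity check: (A − (2)·I) v_1 = (0, 0, 0, 0)ᵀ = 0. ✓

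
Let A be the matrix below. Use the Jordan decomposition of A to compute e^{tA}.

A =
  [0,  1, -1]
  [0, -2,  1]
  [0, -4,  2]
e^{tA} =
  [1, t^2 + t, -t^2/2 - t]
  [0, 1 - 2*t, t]
  [0, -4*t, 2*t + 1]

Strategy: write A = P · J · P⁻¹ where J is a Jordan canonical form, so e^{tA} = P · e^{tJ} · P⁻¹, and e^{tJ} can be computed block-by-block.

A has Jordan form
J =
  [0, 1, 0]
  [0, 0, 1]
  [0, 0, 0]
(up to reordering of blocks).

Per-block formulas:
  For a 3×3 Jordan block J_3(0): exp(t · J_3(0)) = e^(0t)·(I + t·N + (t^2/2)·N^2), where N is the 3×3 nilpotent shift.

After assembling e^{tJ} and conjugating by P, we get:

e^{tA} =
  [1, t^2 + t, -t^2/2 - t]
  [0, 1 - 2*t, t]
  [0, -4*t, 2*t + 1]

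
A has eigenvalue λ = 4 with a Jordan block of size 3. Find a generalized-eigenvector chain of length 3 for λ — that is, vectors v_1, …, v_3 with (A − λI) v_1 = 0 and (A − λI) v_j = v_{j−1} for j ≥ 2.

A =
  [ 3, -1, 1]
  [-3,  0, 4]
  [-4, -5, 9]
A Jordan chain for λ = 4 of length 3:
v_1 = (0, -1, -1)ᵀ
v_2 = (-1, -3, -4)ᵀ
v_3 = (1, 0, 0)ᵀ

Let N = A − (4)·I. We want v_3 with N^3 v_3 = 0 but N^2 v_3 ≠ 0; then v_{j-1} := N · v_j for j = 3, …, 2.

Pick v_3 = (1, 0, 0)ᵀ.
Then v_2 = N · v_3 = (-1, -3, -4)ᵀ.
Then v_1 = N · v_2 = (0, -1, -1)ᵀ.

Sanity check: (A − (4)·I) v_1 = (0, 0, 0)ᵀ = 0. ✓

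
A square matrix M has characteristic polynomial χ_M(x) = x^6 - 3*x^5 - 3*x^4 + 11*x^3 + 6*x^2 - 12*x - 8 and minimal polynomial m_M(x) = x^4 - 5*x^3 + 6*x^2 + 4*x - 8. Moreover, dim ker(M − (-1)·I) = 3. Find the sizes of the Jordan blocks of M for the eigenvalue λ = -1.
Block sizes for λ = -1: [1, 1, 1]

Step 1 — from the characteristic polynomial, algebraic multiplicity of λ = -1 is 3. From dim ker(M − (-1)·I) = 3, there are exactly 3 Jordan blocks for λ = -1.
Step 2 — from the minimal polynomial, the factor (x + 1) tells us the largest block for λ = -1 has size 1.
Step 3 — with total size 3, 3 blocks, and largest block 1, the block sizes (in nonincreasing order) are [1, 1, 1].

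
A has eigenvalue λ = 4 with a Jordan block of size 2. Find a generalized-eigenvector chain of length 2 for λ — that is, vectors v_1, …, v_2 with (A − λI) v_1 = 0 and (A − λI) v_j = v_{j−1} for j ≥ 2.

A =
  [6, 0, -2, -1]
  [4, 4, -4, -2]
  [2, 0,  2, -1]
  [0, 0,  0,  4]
A Jordan chain for λ = 4 of length 2:
v_1 = (2, 4, 2, 0)ᵀ
v_2 = (1, 0, 0, 0)ᵀ

Let N = A − (4)·I. We want v_2 with N^2 v_2 = 0 but N^1 v_2 ≠ 0; then v_{j-1} := N · v_j for j = 2, …, 2.

Pick v_2 = (1, 0, 0, 0)ᵀ.
Then v_1 = N · v_2 = (2, 4, 2, 0)ᵀ.

Sanity check: (A − (4)·I) v_1 = (0, 0, 0, 0)ᵀ = 0. ✓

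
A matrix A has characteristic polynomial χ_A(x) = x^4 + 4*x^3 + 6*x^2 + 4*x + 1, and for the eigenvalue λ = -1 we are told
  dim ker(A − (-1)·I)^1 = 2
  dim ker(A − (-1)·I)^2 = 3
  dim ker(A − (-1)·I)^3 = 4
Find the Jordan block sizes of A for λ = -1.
Block sizes for λ = -1: [3, 1]

From the dimensions of kernels of powers, the number of Jordan blocks of size at least j is d_j − d_{j−1} where d_j = dim ker(N^j) (with d_0 = 0). Computing the differences gives [2, 1, 1].
The number of blocks of size exactly k is (#blocks of size ≥ k) − (#blocks of size ≥ k + 1), so the partition is: 1 block(s) of size 1, 1 block(s) of size 3.
In nonincreasing order the block sizes are [3, 1].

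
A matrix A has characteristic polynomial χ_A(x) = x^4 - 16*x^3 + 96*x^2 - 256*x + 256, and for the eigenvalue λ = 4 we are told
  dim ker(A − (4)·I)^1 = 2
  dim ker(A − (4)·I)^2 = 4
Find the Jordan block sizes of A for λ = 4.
Block sizes for λ = 4: [2, 2]

From the dimensions of kernels of powers, the number of Jordan blocks of size at least j is d_j − d_{j−1} where d_j = dim ker(N^j) (with d_0 = 0). Computing the differences gives [2, 2].
The number of blocks of size exactly k is (#blocks of size ≥ k) − (#blocks of size ≥ k + 1), so the partition is: 2 block(s) of size 2.
In nonincreasing order the block sizes are [2, 2].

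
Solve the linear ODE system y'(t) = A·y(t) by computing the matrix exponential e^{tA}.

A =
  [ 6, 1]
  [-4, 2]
e^{tA} =
  [2*t*exp(4*t) + exp(4*t), t*exp(4*t)]
  [-4*t*exp(4*t), -2*t*exp(4*t) + exp(4*t)]

Strategy: write A = P · J · P⁻¹ where J is a Jordan canonical form, so e^{tA} = P · e^{tJ} · P⁻¹, and e^{tJ} can be computed block-by-block.

A has Jordan form
J =
  [4, 1]
  [0, 4]
(up to reordering of blocks).

Per-block formulas:
  For a 2×2 Jordan block J_2(4): exp(t · J_2(4)) = e^(4t)·(I + t·N), where N is the 2×2 nilpotent shift.

After assembling e^{tJ} and conjugating by P, we get:

e^{tA} =
  [2*t*exp(4*t) + exp(4*t), t*exp(4*t)]
  [-4*t*exp(4*t), -2*t*exp(4*t) + exp(4*t)]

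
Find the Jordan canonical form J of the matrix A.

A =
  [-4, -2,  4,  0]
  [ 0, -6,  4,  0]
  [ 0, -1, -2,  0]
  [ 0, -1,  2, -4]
J_2(-4) ⊕ J_1(-4) ⊕ J_1(-4)

The characteristic polynomial is
  det(x·I − A) = x^4 + 16*x^3 + 96*x^2 + 256*x + 256 = (x + 4)^4

Eigenvalues and multiplicities (the geometric multiplicity of λ is n − rank(A − λI), which equals the number of Jordan blocks for λ):
  λ = -4: algebraic multiplicity = 4, geometric multiplicity = 3

Determining the block sizes for each eigenvalue:
  λ = -4: 3 blocks summing to 4 forces exactly one block of size 2 and the rest size 1 → block sizes [2, 1, 1]

Assembling the blocks gives a Jordan form
J =
  [-4,  1,  0,  0]
  [ 0, -4,  0,  0]
  [ 0,  0, -4,  0]
  [ 0,  0,  0, -4]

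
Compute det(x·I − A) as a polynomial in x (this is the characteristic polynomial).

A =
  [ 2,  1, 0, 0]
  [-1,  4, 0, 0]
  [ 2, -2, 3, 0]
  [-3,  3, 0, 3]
x^4 - 12*x^3 + 54*x^2 - 108*x + 81

Expanding det(x·I − A) (e.g. by cofactor expansion or by noting that A is similar to its Jordan form J, which has the same characteristic polynomial as A) gives
  χ_A(x) = x^4 - 12*x^3 + 54*x^2 - 108*x + 81
which factors as (x - 3)^4. The eigenvalues (with algebraic multiplicities) are λ = 3 with multiplicity 4.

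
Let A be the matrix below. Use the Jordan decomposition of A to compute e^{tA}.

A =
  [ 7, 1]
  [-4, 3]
e^{tA} =
  [2*t*exp(5*t) + exp(5*t), t*exp(5*t)]
  [-4*t*exp(5*t), -2*t*exp(5*t) + exp(5*t)]

Strategy: write A = P · J · P⁻¹ where J is a Jordan canonical form, so e^{tA} = P · e^{tJ} · P⁻¹, and e^{tJ} can be computed block-by-block.

A has Jordan form
J =
  [5, 1]
  [0, 5]
(up to reordering of blocks).

Per-block formulas:
  For a 2×2 Jordan block J_2(5): exp(t · J_2(5)) = e^(5t)·(I + t·N), where N is the 2×2 nilpotent shift.

After assembling e^{tJ} and conjugating by P, we get:

e^{tA} =
  [2*t*exp(5*t) + exp(5*t), t*exp(5*t)]
  [-4*t*exp(5*t), -2*t*exp(5*t) + exp(5*t)]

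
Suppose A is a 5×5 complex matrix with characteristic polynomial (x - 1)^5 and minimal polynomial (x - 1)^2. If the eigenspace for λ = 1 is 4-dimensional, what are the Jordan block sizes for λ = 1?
Block sizes for λ = 1: [2, 1, 1, 1]

Step 1 — from the characteristic polynomial, algebraic multiplicity of λ = 1 is 5. From dim ker(A − (1)·I) = 4, there are exactly 4 Jordan blocks for λ = 1.
Step 2 — from the minimal polynomial, the factor (x − 1)^2 tells us the largest block for λ = 1 has size 2.
Step 3 — with total size 5, 4 blocks, and largest block 2, the block sizes (in nonincreasing order) are [2, 1, 1, 1].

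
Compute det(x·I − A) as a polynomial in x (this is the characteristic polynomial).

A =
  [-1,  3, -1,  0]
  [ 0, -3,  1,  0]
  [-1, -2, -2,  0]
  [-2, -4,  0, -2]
x^4 + 8*x^3 + 24*x^2 + 32*x + 16

Expanding det(x·I − A) (e.g. by cofactor expansion or by noting that A is similar to its Jordan form J, which has the same characteristic polynomial as A) gives
  χ_A(x) = x^4 + 8*x^3 + 24*x^2 + 32*x + 16
which factors as (x + 2)^4. The eigenvalues (with algebraic multiplicities) are λ = -2 with multiplicity 4.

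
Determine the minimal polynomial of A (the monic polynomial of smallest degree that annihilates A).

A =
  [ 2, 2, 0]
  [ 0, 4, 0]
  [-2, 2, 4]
x^2 - 6*x + 8

The characteristic polynomial is χ_A(x) = (x - 4)^2*(x - 2), so the eigenvalues are known. The minimal polynomial is
  m_A(x) = Π_λ (x − λ)^{k_λ}
where k_λ is the size of the *largest* Jordan block for λ (equivalently, the smallest k with (A − λI)^k v = 0 for every generalised eigenvector v of λ).

  λ = 2: largest Jordan block has size 1, contributing (x − 2)
  λ = 4: largest Jordan block has size 1, contributing (x − 4)

So m_A(x) = (x - 4)*(x - 2) = x^2 - 6*x + 8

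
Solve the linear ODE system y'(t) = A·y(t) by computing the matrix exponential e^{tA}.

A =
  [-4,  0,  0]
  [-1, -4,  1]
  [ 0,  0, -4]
e^{tA} =
  [exp(-4*t), 0, 0]
  [-t*exp(-4*t), exp(-4*t), t*exp(-4*t)]
  [0, 0, exp(-4*t)]

Strategy: write A = P · J · P⁻¹ where J is a Jordan canonical form, so e^{tA} = P · e^{tJ} · P⁻¹, and e^{tJ} can be computed block-by-block.

A has Jordan form
J =
  [-4,  1,  0]
  [ 0, -4,  0]
  [ 0,  0, -4]
(up to reordering of blocks).

Per-block formulas:
  For a 1×1 block at λ = -4: exp(t · [-4]) = [e^(-4t)].
  For a 2×2 Jordan block J_2(-4): exp(t · J_2(-4)) = e^(-4t)·(I + t·N), where N is the 2×2 nilpotent shift.

After assembling e^{tJ} and conjugating by P, we get:

e^{tA} =
  [exp(-4*t), 0, 0]
  [-t*exp(-4*t), exp(-4*t), t*exp(-4*t)]
  [0, 0, exp(-4*t)]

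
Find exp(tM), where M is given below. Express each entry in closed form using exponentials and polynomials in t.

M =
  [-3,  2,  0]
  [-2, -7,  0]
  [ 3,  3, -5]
e^{tM} =
  [2*t*exp(-5*t) + exp(-5*t), 2*t*exp(-5*t), 0]
  [-2*t*exp(-5*t), -2*t*exp(-5*t) + exp(-5*t), 0]
  [3*t*exp(-5*t), 3*t*exp(-5*t), exp(-5*t)]

Strategy: write M = P · J · P⁻¹ where J is a Jordan canonical form, so e^{tM} = P · e^{tJ} · P⁻¹, and e^{tJ} can be computed block-by-block.

M has Jordan form
J =
  [-5,  1,  0]
  [ 0, -5,  0]
  [ 0,  0, -5]
(up to reordering of blocks).

Per-block formulas:
  For a 1×1 block at λ = -5: exp(t · [-5]) = [e^(-5t)].
  For a 2×2 Jordan block J_2(-5): exp(t · J_2(-5)) = e^(-5t)·(I + t·N), where N is the 2×2 nilpotent shift.

After assembling e^{tJ} and conjugating by P, we get:

e^{tM} =
  [2*t*exp(-5*t) + exp(-5*t), 2*t*exp(-5*t), 0]
  [-2*t*exp(-5*t), -2*t*exp(-5*t) + exp(-5*t), 0]
  [3*t*exp(-5*t), 3*t*exp(-5*t), exp(-5*t)]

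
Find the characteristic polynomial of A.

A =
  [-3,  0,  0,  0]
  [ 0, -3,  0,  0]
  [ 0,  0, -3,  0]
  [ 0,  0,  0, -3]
x^4 + 12*x^3 + 54*x^2 + 108*x + 81

Expanding det(x·I − A) (e.g. by cofactor expansion or by noting that A is similar to its Jordan form J, which has the same characteristic polynomial as A) gives
  χ_A(x) = x^4 + 12*x^3 + 54*x^2 + 108*x + 81
which factors as (x + 3)^4. The eigenvalues (with algebraic multiplicities) are λ = -3 with multiplicity 4.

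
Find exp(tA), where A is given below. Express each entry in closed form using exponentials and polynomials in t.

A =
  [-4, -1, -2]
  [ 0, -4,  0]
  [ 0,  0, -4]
e^{tA} =
  [exp(-4*t), -t*exp(-4*t), -2*t*exp(-4*t)]
  [0, exp(-4*t), 0]
  [0, 0, exp(-4*t)]

Strategy: write A = P · J · P⁻¹ where J is a Jordan canonical form, so e^{tA} = P · e^{tJ} · P⁻¹, and e^{tJ} can be computed block-by-block.

A has Jordan form
J =
  [-4,  1,  0]
  [ 0, -4,  0]
  [ 0,  0, -4]
(up to reordering of blocks).

Per-block formulas:
  For a 2×2 Jordan block J_2(-4): exp(t · J_2(-4)) = e^(-4t)·(I + t·N), where N is the 2×2 nilpotent shift.
  For a 1×1 block at λ = -4: exp(t · [-4]) = [e^(-4t)].

After assembling e^{tJ} and conjugating by P, we get:

e^{tA} =
  [exp(-4*t), -t*exp(-4*t), -2*t*exp(-4*t)]
  [0, exp(-4*t), 0]
  [0, 0, exp(-4*t)]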